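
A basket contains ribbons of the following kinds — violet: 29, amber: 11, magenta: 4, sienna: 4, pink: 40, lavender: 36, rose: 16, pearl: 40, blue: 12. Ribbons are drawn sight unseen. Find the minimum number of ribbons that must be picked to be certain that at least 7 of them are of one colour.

51

Put each drawn ribbon into a box by colour. The largest draw with every box below 7 takes min(count, 6) from each colour; colours with fewer than 6 contribute all they have.
Σ min(cᵢ, 6) = 6 + 6 + 4 + 4 + 6 + 6 + 6 + 6 + 6 = 50.
Draw number 50 + 1 = 51 must push one box to 7.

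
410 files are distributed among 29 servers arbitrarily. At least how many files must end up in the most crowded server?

The 29 servers are the holes and the 410 files are the pigeons.
If every server held at most 14 files, the total would be at most 29 × 14 = 406, which is less than 410.
So some server holds at least ⌈410/29⌉ = 15 files.

15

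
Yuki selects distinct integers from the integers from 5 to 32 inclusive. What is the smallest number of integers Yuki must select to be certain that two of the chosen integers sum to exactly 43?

18

Group the elements by complementary pair {x, 43−x}: {11,32}, {12,31}, {13,30}, …, giving 11 two-element pairs and 6 integers whose partner 43−x falls outside [5,32].
Treating each of those 17 groups as a pigeonhole, one can pick one integer per group — 17 integers — with no two summing to 43.
The 18th integer lands in an occupied pair, forcing a sum of 43.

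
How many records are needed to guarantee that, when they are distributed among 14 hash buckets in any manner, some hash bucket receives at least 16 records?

211

With 210 records one could put exactly 15 in each of the 14 hash buckets, and no hash bucket would reach 16.
By the pigeonhole principle, one more record must land in a hash bucket that already has 15, giving it 16.
So 14 × 15 + 1 = 211 records are required.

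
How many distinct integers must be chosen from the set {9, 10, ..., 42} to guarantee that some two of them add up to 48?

A set avoiding the sum 48 can contain at most one of each pair {x, 48−x}, plus the 4 elements whose complement lies outside the range or equal to its own complement.
The integers 24, …, 42 (19 of them) are such a set: any two sum to at least 24+25 = 49 > 48.
Any 20th integer completes one of the 15 pairs, so 20 choices force a sum of 48.

20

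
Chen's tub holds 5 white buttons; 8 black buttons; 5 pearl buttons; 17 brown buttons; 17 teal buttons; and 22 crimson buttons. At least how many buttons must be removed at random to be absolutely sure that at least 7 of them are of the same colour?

35

By the pigeonhole principle, the 6 colours are the holes; the buttons drawn are the pigeons.
To avoid 7 of any one colour, the worst case takes at most 6 of each colour, or every button of a colour that has fewer than 6.
That gives 5 + 6 + 5 + 6 + 6 + 6 = 34 buttons with no colour reaching 7.
The next button forces some colour to 7, so 34 + 1 = 35.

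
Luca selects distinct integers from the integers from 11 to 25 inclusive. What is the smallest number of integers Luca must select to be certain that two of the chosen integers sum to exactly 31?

11

A set avoiding the sum 31 can contain at most one of each pair {x, 31−x}, plus the 5 elements whose complement lies outside the range.
The integers 16, …, 25 (10 of them) are such a set: any two sum to at least 16+17 = 33 > 31.
By pigeonhole, any 11th integer completes one of the 5 pairs, so 11 choices force a sum of 31.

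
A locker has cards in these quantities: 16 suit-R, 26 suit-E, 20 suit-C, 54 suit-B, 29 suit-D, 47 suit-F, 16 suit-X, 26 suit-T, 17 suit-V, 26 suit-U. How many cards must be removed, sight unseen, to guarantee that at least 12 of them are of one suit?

Put each drawn card into a box by suit. The largest draw with every box below 12 takes min(count, 11) from each suit.
Σ min(cᵢ, 11) = 11 + 11 + 11 + 11 + 11 + 11 + 11 + 11 + 11 + 11 = 110.
Draw number 110 + 1 = 111 must push one box to 12.

111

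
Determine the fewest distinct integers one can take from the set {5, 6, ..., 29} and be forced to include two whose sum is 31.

15

A set avoiding the sum 31 can contain at most one of each pair {x, 31−x}, plus the 3 elements whose complement lies outside the range.
The integers 16, …, 29 (14 of them) are such a set: any two sum to at least 16+17 = 33 > 31.
Any 15th integer completes one of the 11 pairs, so 15 choices force a sum of 31.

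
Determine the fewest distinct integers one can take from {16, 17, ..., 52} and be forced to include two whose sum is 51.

28

A set avoiding the sum 51 can contain at most one of each pair {x, 51−x}, plus the 17 elements whose complement lies outside the range.
The integers 26, …, 52 (27 of them) are such a set: any two sum to at least 26+27 = 53 > 51.
Any 28th integer completes one of the 10 pairs, so 28 choices force a sum of 51.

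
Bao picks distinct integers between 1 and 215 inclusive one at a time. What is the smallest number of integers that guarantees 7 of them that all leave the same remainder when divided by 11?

The 11 residue classes mod 11 are the pigeonholes.
With 66 integers one could put 6 in each residue class and have no class reach 7.
The 67th integer pushes some class to 7, so 11·6 + 1 = 67.

67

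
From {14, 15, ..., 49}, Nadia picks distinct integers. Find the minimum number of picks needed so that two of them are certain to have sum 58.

Group the elements by complementary pair {x, 58−x}: {14,44}, {15,43}, {16,42}, …, giving 15 two-element pairs; the single value 29 (it cannot pair with itself since the integers are distinct); and 5 integers whose partner 58−x falls outside [14,49].
By pigeonhole, treating each of those 21 groups as a pigeonhole, one can pick one integer per group — 21 integers — with no two summing to 58.
The 22nd integer lands in an occupied pair, forcing a sum of 58.

22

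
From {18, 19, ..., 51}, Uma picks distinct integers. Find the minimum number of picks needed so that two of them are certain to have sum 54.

A set avoiding the sum 54 can contain at most one of each pair {x, 54−x}, plus the 16 elements whose complement lies outside the range or equal to its own complement.
The integers 27, …, 51 (25 of them) are such a set: any two sum to at least 27+28 = 55 > 54.
Any 26th integer completes one of the 9 pairs, so 26 choices force a sum of 54.

26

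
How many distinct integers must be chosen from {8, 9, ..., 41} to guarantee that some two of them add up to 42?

Group the elements by complementary pair {x, 42−x}: {8,34}, {9,33}, {10,32}, …, giving 13 two-element pairs; the single value 21 (it cannot pair with itself since the integers are distinct); and 7 integers whose partner 42−x falls outside [8,41].
Treating each of those 21 groups as a pigeonhole, one can pick one integer per group — 21 integers — with no two summing to 42.
The 22nd integer lands in an occupied pair, forcing a sum of 42.

22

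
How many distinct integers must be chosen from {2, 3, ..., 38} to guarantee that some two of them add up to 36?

22

Group the elements by complementary pair {x, 36−x}: {2,34}, {3,33}, {4,32}, …, giving 16 two-element pairs, the single value 18 (it cannot pair with itself since the integers are distinct), and 4 integers whose partner 36−x falls outside [2,38].
By the pigeonhole principle, treating each of those 21 groups as a pigeonhole, one can pick one integer per group — 21 integers — with no two summing to 36.
The 22nd integer lands in an occupied pair, forcing a sum of 36.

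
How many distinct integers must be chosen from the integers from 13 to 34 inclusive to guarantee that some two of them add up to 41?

15

Group the elements by complementary pair {x, 41−x}: {13,28}, {14,27}, {15,26}, …, giving 8 two-element pairs and 6 integers whose partner 41−x falls outside [13,34].
By the pigeonhole principle, treating each of those 14 groups as a pigeonhole, one can pick one integer per group — 14 integers — with no two summing to 41.
The 15th integer lands in an occupied pair, forcing a sum of 41.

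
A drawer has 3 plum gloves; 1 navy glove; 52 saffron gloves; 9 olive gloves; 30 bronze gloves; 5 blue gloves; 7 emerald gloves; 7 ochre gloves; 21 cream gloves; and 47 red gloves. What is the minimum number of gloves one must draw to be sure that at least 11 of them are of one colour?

By the pigeonhole principle, put each drawn glove into a box by colour. The largest draw with every box below 11 takes min(count, 10) from each colour; colours with fewer than 10 contribute all they have.
Σ min(cᵢ, 10) = 3 + 1 + 10 + 9 + 10 + 5 + 7 + 7 + 10 + 10 = 72.
Draw number 72 + 1 = 73 must push one box to 11.

73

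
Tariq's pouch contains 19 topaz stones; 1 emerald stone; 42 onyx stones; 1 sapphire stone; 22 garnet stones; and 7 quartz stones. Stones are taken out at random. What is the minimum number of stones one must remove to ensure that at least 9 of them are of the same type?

An adversary could hand out at most 8 stones per type (emerald, sapphire, quartz run out sooner): 8 + 1 + 8 + 1 + 8 + 7 = 33 stones and still no type has 9.
One more stone lands in a type already at 8, so 34 draws are enough and 33 are not.

34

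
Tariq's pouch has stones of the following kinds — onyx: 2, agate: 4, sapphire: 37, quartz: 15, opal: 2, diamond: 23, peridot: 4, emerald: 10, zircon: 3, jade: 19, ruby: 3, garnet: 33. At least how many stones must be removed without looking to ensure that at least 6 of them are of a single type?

An adversary could hand out at most 5 stones per type (6 types run out sooner): 2 + 4 + 5 + 5 + 2 + 5 + 4 + 5 + 3 + 5 + 3 + 5 = 48 stones and still no type has 6.
One more stone lands in a type already at 5, so 49 draws are enough and 48 are not.

49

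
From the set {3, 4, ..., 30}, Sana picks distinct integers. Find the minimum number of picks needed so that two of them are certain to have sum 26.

Group the elements by complementary pair {x, 26−x}: {3,23}, {4,22}, {5,21}, …, giving 10 two-element pairs, the single value 13 (it cannot pair with itself since the integers are distinct), and 7 integers whose partner 26−x falls outside [3,30].
By pigeonhole, treating each of those 18 groups as a pigeonhole, one can pick one integer per group — 18 integers — with no two summing to 26.
The 19th integer lands in an occupied pair, forcing a sum of 26.

19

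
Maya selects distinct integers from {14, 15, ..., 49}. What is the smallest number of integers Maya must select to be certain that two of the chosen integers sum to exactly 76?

26

Two chosen integers sum to 76 exactly when both halves of some pair {x, 76−x} with 27 ≤ x ≤ 76−x ≤ 49 are chosen — 11 such pairs.
The remaining 14 elements (those with no distinct partner in range) can never complete a 76-sum, so the worst case takes all of them and one from each pair: 14 + 11 = 25.
By the pigeonhole principle, the 26th integer has to be the second member of some pair, so 25 + 1 = 26.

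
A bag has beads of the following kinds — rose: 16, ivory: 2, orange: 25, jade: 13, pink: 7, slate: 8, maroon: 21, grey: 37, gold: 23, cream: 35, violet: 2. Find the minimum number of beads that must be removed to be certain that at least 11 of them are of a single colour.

90

Put each drawn bead into a box by colour. The largest draw with every box below 11 takes min(count, 10) from each colour; colours with fewer than 10 contribute all they have.
Σ min(cᵢ, 10) = 10 + 2 + 10 + 10 + 7 + 8 + 10 + 10 + 10 + 10 + 2 = 89.
Draw number 89 + 1 = 90 must push one box to 11.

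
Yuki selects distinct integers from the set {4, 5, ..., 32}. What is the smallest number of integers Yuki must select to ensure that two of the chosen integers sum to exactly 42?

19

A set avoiding the sum 42 can contain at most one of each pair {x, 42−x}, plus the 7 elements whose complement lies outside the range or equal to its own complement.
The integers 4, …, 21 (18 of them) are such a set: any two sum to at least 4+5 = 9 and at most 20+21 = 41 < 42.
Any 19th integer completes one of the 11 pairs, so 19 choices force a sum of 42.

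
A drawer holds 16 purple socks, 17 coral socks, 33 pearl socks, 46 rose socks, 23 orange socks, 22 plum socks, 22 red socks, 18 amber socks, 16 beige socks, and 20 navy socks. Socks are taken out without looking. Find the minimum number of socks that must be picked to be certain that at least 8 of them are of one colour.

71

Put each drawn sock into a box by colour. The largest draw with every box below 8 takes min(count, 7) from each colour.
Σ min(cᵢ, 7) = 7 + 7 + 7 + 7 + 7 + 7 + 7 + 7 + 7 + 7 = 70.
Draw number 70 + 1 = 71 must push one box to 8.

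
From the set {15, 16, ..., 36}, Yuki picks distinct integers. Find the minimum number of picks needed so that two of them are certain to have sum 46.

15

Group the elements by complementary pair {x, 46−x}: {15,31}, {16,30}, {17,29}, …, giving 8 two-element pairs; the single value 23 (it cannot pair with itself since the integers are distinct); and 5 integers whose partner 46−x falls outside [15,36].
By the pigeonhole principle, treating each of those 14 groups as a pigeonhole, one can pick one integer per group — 14 integers — with no two summing to 46.
The 15th integer lands in an occupied pair, forcing a sum of 46.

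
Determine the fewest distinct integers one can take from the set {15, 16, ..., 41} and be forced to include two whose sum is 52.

Two chosen integers sum to 52 exactly when both halves of some pair {x, 52−x} with 15 ≤ x ≤ 52−x ≤ 37 are chosen — 11 such pairs.
The remaining 5 elements (those with no distinct partner in range) can never complete a 52-sum, so the worst case takes all of them and one from each pair: 5 + 11 = 16.
By the pigeonhole principle, the 17th integer has to be the second member of some pair, so 16 + 1 = 17.

17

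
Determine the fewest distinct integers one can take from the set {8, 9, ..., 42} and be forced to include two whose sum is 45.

Group the elements by complementary pair {x, 45−x}: {8,37}, {9,36}, {10,35}, …, giving 15 two-element pairs and 5 integers whose partner 45−x falls outside [8,42].
Treating each of those 20 groups as a pigeonhole, one can pick one integer per group — 20 integers — with no two summing to 45.
The 21st integer lands in an occupied pair, forcing a sum of 45.

21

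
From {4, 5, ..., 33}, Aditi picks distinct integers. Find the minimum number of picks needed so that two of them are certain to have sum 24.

23

Two chosen integers sum to 24 exactly when both halves of some pair {x, 24−x} with 4 ≤ x ≤ 24−x ≤ 20 are chosen — 8 such pairs.
The remaining 14 elements (those with no distinct partner in range) can never complete a 24-sum, so the worst case takes all of them and one from each pair: 14 + 8 = 22.
The 23rd integer has to be the second member of some pair, so 22 + 1 = 23.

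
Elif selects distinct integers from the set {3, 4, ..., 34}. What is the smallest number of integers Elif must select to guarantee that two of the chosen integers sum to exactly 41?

Group the elements by complementary pair {x, 41−x}: {7,34}, {8,33}, {9,32}, …, giving 14 two-element pairs and 4 integers whose partner 41−x falls outside [3,34].
By the pigeonhole principle, treating each of those 18 groups as a pigeonhole, one can pick one integer per group — 18 integers — with no two summing to 41.
The 19th integer lands in an occupied pair, forcing a sum of 41.

19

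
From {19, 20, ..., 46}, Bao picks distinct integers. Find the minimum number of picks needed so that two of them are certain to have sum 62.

A set avoiding the sum 62 can contain at most one of each pair {x, 62−x}, plus the 4 elements whose complement lies outside the range or equal to its own complement.
The integers 31, …, 46 (16 of them) are such a set: any two sum to at least 31+32 = 63 > 62.
Any 17th integer completes one of the 12 pairs, so 17 choices force a sum of 62.

17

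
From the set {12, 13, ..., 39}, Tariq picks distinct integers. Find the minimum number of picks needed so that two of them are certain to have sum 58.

A set avoiding the sum 58 can contain at most one of each pair {x, 58−x}, plus the 8 elements whose complement lies outside the range or equal to its own complement.
The integers 12, …, 29 (18 of them) are such a set: any two sum to at least 12+13 = 25 and at most 28+29 = 57 < 58.
Any 19th integer completes one of the 10 pairs, so 19 choices force a sum of 58.

19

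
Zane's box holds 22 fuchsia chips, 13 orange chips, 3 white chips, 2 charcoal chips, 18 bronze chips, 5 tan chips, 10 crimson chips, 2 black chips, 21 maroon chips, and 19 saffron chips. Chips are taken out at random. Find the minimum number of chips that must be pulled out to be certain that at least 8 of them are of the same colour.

55

An adversary could hand out at most 7 chips per colour (4 colours run out sooner): 7 + 7 + 3 + 2 + 7 + 5 + 7 + 2 + 7 + 7 = 54 chips and still no colour has 8.
Pigeonhole: one more chip lands in a colour already at 7, so 55 draws are enough and 54 are not.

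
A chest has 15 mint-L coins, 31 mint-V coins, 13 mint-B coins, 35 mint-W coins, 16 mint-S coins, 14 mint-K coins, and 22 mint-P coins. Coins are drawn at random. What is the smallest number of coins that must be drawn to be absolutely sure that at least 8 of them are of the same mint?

50

The 7 mints are the holes; the coins drawn are the pigeons.
To avoid 8 of any one mint, the worst case takes at most 7 of each mint.
That gives 7 + 7 + 7 + 7 + 7 + 7 + 7 = 49 coins with no mint reaching 8.
The next coin forces some mint to 8, so 49 + 1 = 50.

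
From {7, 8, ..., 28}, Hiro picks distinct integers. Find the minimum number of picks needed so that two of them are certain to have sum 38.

14

Group the elements by complementary pair {x, 38−x}: {10,28}, {11,27}, {12,26}, …, giving 9 two-element pairs; the single value 19 (it cannot pair with itself since the integers are distinct); and 3 integers whose partner 38−x falls outside [7,28].
Treating each of those 13 groups as a pigeonhole, one can pick one integer per group — 13 integers — with no two summing to 38.
The 14th integer lands in an occupied pair, forcing a sum of 38.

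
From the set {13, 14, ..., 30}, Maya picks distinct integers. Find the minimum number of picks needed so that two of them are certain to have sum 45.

11

Two chosen integers sum to 45 exactly when both halves of some pair {x, 45−x} with 15 ≤ x ≤ 45−x ≤ 30 are chosen — 8 such pairs.
The remaining 2 elements (those with no distinct partner in range) can never complete a 45-sum, so the worst case takes all of them and one from each pair: 2 + 8 = 10.
The 11th integer has to be the second member of some pair, so 10 + 1 = 11.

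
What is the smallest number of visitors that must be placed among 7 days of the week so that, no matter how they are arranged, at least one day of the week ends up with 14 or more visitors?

92

With 91 visitors one could put exactly 13 in each of the 7 days of the week, and no day of the week would reach 14.
One more visitor must land in a day of the week that already has 13, giving it 14.
So 7 × 13 + 1 = 92 visitors are required.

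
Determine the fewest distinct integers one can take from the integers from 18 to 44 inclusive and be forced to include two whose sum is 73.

20

A set avoiding the sum 73 can contain at most one of each pair {x, 73−x}, plus the 11 elements whose complement lies outside the range.
The integers 18, …, 36 (19 of them) are such a set: any two sum to at least 18+19 = 37 and at most 35+36 = 71 < 73.
By the pigeonhole principle, any 20th integer completes one of the 8 pairs, so 20 choices force a sum of 73.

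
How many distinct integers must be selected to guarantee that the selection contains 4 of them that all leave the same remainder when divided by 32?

By pigeonhole, the 32 residue classes mod 32 are the pigeonholes.
With 96 integers one could put 3 in each residue class and have no class reach 4.
The 97th integer pushes some class to 4, so 32·3 + 1 = 97.

97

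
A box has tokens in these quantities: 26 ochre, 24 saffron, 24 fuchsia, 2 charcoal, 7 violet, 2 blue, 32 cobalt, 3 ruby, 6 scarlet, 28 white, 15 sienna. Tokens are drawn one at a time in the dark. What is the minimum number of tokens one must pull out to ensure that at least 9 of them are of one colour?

69

By the pigeonhole principle, put each drawn token into a box by colour. The largest draw with every box below 9 takes min(count, 8) from each colour; colours with fewer than 8 contribute all they have.
Σ min(cᵢ, 8) = 8 + 8 + 8 + 2 + 7 + 2 + 8 + 3 + 6 + 8 + 8 = 68.
Draw number 68 + 1 = 69 must push one box to 9.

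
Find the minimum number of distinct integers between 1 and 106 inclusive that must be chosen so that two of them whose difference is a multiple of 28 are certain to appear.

29

Integers whose pairwise differences are multiples of 28 are exactly those sharing a remainder mod 28. The 28 residue classes mod 28 are the pigeonholes.
With 28 integers one could put 1 in each residue class and have no class reach 2.
The 29th integer pushes some class to 2, so 28·1 + 1 = 29.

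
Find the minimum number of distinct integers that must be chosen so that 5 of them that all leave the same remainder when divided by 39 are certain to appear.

157

The 39 residue classes mod 39 are the pigeonholes.
With 156 integers one could put 4 in each residue class and have no class reach 5.
The 157th integer pushes some class to 5, so 39·4 + 1 = 157.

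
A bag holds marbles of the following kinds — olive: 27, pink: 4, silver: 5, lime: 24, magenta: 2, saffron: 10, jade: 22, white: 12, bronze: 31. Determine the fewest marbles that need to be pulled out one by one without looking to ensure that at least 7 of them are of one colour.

48

By the pigeonhole principle, put each drawn marble into a box by colour. The largest draw with every box below 7 takes min(count, 6) from each colour; colours with fewer than 6 contribute all they have.
Σ min(cᵢ, 6) = 6 + 4 + 5 + 6 + 2 + 6 + 6 + 6 + 6 = 47.
Draw number 47 + 1 = 48 must push one box to 7.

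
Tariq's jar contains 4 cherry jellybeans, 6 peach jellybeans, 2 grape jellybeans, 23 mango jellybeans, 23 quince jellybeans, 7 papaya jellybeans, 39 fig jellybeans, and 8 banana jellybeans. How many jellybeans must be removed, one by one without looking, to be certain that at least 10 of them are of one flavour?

The 8 flavours are the holes; the jellybeans drawn are the pigeons.
To avoid 10 of any one flavour, the worst case takes at most 9 of each flavour, or every jellybean of a flavour that has fewer than 9.
That gives 4 + 6 + 2 + 9 + 9 + 7 + 9 + 8 = 54 jellybeans with no flavour reaching 10.
The next jellybean forces some flavour to 10, so 54 + 1 = 55.

55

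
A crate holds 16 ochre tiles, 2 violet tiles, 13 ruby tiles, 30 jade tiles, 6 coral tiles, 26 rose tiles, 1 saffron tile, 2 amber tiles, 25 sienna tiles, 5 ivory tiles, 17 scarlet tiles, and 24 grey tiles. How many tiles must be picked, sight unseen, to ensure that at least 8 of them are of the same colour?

66

Put each drawn tile into a box by colour. The largest draw with every box below 8 takes min(count, 7) from each colour; colours with fewer than 7 contribute all they have.
Σ min(cᵢ, 7) = 7 + 2 + 7 + 7 + 6 + 7 + 1 + 2 + 7 + 5 + 7 + 7 = 65.
Draw number 65 + 1 = 66 must push one box to 8.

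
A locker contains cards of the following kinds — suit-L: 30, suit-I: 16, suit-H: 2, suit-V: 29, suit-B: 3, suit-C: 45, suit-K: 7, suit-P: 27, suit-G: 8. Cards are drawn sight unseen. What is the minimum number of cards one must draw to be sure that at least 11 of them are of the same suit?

71

An adversary could hand out at most 10 cards per suit (4 suits run out sooner): 10 + 10 + 2 + 10 + 3 + 10 + 7 + 10 + 8 = 70 cards and still no suit has 11.
Pigeonhole: one more card lands in a suit already at 10, so 71 draws are enough and 70 are not.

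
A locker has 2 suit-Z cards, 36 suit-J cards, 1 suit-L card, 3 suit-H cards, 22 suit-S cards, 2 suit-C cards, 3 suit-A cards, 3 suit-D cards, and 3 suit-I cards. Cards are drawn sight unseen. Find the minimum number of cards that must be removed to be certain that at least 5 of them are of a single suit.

Pigeonhole: the 9 suits are the holes; the cards drawn are the pigeons.
To avoid 5 of any one suit, the worst case takes at most 4 of each suit, or every card of a suit that has fewer than 4.
That gives 2 + 4 + 1 + 3 + 4 + 2 + 3 + 3 + 3 = 25 cards with no suit reaching 5.
The next card forces some suit to 5, so 25 + 1 = 26.

26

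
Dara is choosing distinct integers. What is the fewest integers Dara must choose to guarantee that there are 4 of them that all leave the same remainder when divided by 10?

By the pigeonhole principle, the 10 residue classes mod 10 are the pigeonholes.
With 30 integers one could put 3 in each residue class and have no class reach 4.
The 31st integer pushes some class to 4, so 10·3 + 1 = 31.

31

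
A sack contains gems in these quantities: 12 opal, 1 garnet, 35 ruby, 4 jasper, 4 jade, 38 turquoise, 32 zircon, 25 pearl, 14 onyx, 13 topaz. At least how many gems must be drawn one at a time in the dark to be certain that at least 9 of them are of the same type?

66

An adversary could hand out at most 8 gems per type (garnet, jasper, jade run out sooner): 8 + 1 + 8 + 4 + 4 + 8 + 8 + 8 + 8 + 8 = 65 gems and still no type has 9.
One more gem lands in a type already at 8, so 66 draws are enough and 65 are not.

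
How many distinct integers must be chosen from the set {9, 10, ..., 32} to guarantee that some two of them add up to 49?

Group the elements by complementary pair {x, 49−x}: {17,32}, {18,31}, {19,30}, …, giving 8 two-element pairs and 8 integers whose partner 49−x falls outside [9,32].
Pigeonhole: treating each of those 16 groups as a pigeonhole, one can pick one integer per group — 16 integers — with no two summing to 49.
The 17th integer lands in an occupied pair, forcing a sum of 49.

17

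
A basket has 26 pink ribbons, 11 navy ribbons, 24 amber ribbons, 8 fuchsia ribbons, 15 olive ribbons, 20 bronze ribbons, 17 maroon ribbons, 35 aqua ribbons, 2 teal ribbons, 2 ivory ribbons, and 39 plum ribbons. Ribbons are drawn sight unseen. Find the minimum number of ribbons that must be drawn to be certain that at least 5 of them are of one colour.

Pigeonhole: put each drawn ribbon into a box by colour. The largest draw with every box below 5 takes min(count, 4) from each colour; colours with fewer than 4 contribute all they have.
Σ min(cᵢ, 4) = 4 + 4 + 4 + 4 + 4 + 4 + 4 + 4 + 2 + 2 + 4 = 40.
Draw number 40 + 1 = 41 must push one box to 5.

41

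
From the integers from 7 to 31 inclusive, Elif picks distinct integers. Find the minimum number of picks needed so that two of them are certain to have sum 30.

18

Two chosen integers sum to 30 exactly when both halves of some pair {x, 30−x} with 7 ≤ x ≤ 30−x ≤ 23 are chosen — 8 such pairs.
The remaining 9 elements (those with no distinct partner in range) can never complete a 30-sum, so the worst case takes all of them and one from each pair: 9 + 8 = 17.
By the pigeonhole principle, the 18th integer has to be the second member of some pair, so 17 + 1 = 18.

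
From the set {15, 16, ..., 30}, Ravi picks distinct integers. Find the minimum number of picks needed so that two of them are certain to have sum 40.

Two chosen integers sum to 40 exactly when both halves of some pair {x, 40−x} with 15 ≤ x ≤ 40−x ≤ 25 are chosen — 5 such pairs.
The remaining 6 elements (those with no distinct partner in range) can never complete a 40-sum, so the worst case takes all of them and one from each pair: 6 + 5 = 11.
The 12th integer has to be the second member of some pair, so 11 + 1 = 12.

12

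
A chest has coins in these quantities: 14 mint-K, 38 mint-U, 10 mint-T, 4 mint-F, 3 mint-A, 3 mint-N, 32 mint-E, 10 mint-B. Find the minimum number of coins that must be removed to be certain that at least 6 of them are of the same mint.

An adversary could hand out at most 5 coins per mint (mint-F, mint-A, mint-N run out sooner): 5 + 5 + 5 + 4 + 3 + 3 + 5 + 5 = 35 coins and still no mint has 6.
One more coin lands in a mint already at 5, so 36 draws are enough and 35 are not.

36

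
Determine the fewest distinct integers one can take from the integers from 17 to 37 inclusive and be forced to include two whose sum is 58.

14

A set avoiding the sum 58 can contain at most one of each pair {x, 58−x}, plus the 5 elements whose complement lies outside the range or equal to its own complement.
The integers 17, …, 29 (13 of them) are such a set: any two sum to at least 17+18 = 35 and at most 28+29 = 57 < 58.
By pigeonhole, any 14th integer completes one of the 8 pairs, so 14 choices force a sum of 58.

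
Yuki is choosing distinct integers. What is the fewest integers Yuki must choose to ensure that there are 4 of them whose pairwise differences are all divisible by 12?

Integers whose pairwise differences are multiples of 12 are exactly those sharing a remainder mod 12. By pigeonhole, the 12 residue classes mod 12 are the pigeonholes.
With 36 integers one could put 3 in each residue class and have no class reach 4.
The 37th integer pushes some class to 4, so 12·3 + 1 = 37.

37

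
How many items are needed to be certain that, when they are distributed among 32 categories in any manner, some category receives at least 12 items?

353

With 352 items one could put exactly 11 in each of the 32 categories, and no category would reach 12.
One more item must land in a category that already has 11, giving it 12.
So 32 × 11 + 1 = 353 items are required.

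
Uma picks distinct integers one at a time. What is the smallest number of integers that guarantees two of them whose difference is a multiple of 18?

Integers whose pairwise differences are multiples of 18 are exactly those sharing a remainder mod 18. Pigeonhole: the 18 residue classes mod 18 are the pigeonholes.
With 18 integers one could put 1 in each residue class and have no class reach 2.
The 19th integer pushes some class to 2, so 18·1 + 1 = 19.

19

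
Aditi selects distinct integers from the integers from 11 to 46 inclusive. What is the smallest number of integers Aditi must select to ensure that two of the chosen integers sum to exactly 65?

Two chosen integers sum to 65 exactly when both halves of some pair {x, 65−x} with 19 ≤ x ≤ 65−x ≤ 46 are chosen — 14 such pairs.
The remaining 8 elements (those with no distinct partner in range) can never complete a 65-sum, so the worst case takes all of them and one from each pair: 8 + 14 = 22.
Pigeonhole: the 23rd integer has to be the second member of some pair, so 22 + 1 = 23.

23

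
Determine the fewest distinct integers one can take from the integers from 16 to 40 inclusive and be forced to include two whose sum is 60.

Two chosen integers sum to 60 exactly when both halves of some pair {x, 60−x} with 20 ≤ x ≤ 60−x ≤ 40 are chosen — 10 such pairs.
The remaining 5 elements (those with no distinct partner in range) can never complete a 60-sum, so the worst case takes all of them and one from each pair: 5 + 10 = 15.
The 16th integer has to be the second member of some pair, so 15 + 1 = 16.

16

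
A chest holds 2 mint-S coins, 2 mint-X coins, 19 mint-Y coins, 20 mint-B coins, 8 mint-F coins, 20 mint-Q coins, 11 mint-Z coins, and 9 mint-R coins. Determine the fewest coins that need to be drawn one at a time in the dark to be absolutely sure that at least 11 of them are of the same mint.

62

Put each drawn coin into a box by mint. The largest draw with every box below 11 takes min(count, 10) from each mint; mints with fewer than 10 contribute all they have.
Σ min(cᵢ, 10) = 2 + 2 + 10 + 10 + 8 + 10 + 10 + 9 = 61.
Draw number 61 + 1 = 62 must push one box to 11.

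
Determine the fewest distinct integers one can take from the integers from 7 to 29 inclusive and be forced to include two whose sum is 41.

A set avoiding the sum 41 can contain at most one of each pair {x, 41−x}, plus the 5 elements whose complement lies outside the range.
The integers 7, …, 20 (14 of them) are such a set: any two sum to at least 7+8 = 15 and at most 19+20 = 39 < 41.
By pigeonhole, any 15th integer completes one of the 9 pairs, so 15 choices force a sum of 41.

15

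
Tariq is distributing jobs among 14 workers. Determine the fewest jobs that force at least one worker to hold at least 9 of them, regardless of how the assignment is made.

113

With 112 jobs one could put exactly 8 in each of the 14 workers, and no worker would reach 9.
One more job must land in a worker that already has 8, giving it 9.
So 14 × 8 + 1 = 113 jobs are required.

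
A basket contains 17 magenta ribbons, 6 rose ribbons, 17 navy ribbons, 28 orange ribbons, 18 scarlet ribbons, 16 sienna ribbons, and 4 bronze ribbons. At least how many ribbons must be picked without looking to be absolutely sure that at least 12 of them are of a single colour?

Put each drawn ribbon into a box by colour. The largest draw with every box below 12 takes min(count, 11) from each colour; colours with fewer than 11 contribute all they have.
Σ min(cᵢ, 11) = 11 + 6 + 11 + 11 + 11 + 11 + 4 = 65.
Draw number 65 + 1 = 66 must push one box to 12.

66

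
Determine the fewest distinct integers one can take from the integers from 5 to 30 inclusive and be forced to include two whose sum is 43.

Two chosen integers sum to 43 exactly when both halves of some pair {x, 43−x} with 13 ≤ x ≤ 43−x ≤ 30 are chosen — 9 such pairs.
The remaining 8 elements (those with no distinct partner in range) can never complete a 43-sum, so the worst case takes all of them and one from each pair: 8 + 9 = 17.
By the pigeonhole principle, the 18th integer has to be the second member of some pair, so 17 + 1 = 18.

18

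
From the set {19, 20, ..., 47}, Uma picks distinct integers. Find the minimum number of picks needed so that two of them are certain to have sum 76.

Group the elements by complementary pair {x, 76−x}: {29,47}, {30,46}, {31,45}, …, giving 9 two-element pairs, the single value 38 (it cannot pair with itself since the integers are distinct), and 10 integers whose partner 76−x falls outside [19,47].
By pigeonhole, treating each of those 20 groups as a pigeonhole, one can pick one integer per group — 20 integers — with no two summing to 76.
The 21st integer lands in an occupied pair, forcing a sum of 76.

21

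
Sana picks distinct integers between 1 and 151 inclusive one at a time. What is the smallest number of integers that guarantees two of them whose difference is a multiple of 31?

Integers whose pairwise differences are multiples of 31 are exactly those sharing a remainder mod 31. By the pigeonhole principle, the 31 residue classes mod 31 are the pigeonholes.
With 31 integers one could put 1 in each residue class and have no class reach 2.
The 32nd integer pushes some class to 2, so 31·1 + 1 = 32.

32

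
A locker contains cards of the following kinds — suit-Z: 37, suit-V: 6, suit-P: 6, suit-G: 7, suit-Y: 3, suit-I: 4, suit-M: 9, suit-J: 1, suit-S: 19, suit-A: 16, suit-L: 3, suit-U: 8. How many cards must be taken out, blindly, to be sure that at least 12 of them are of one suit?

81

An adversary could hand out at most 11 cards per suit (9 suits run out sooner): 11 + 6 + 6 + 7 + 3 + 4 + 9 + 1 + 11 + 11 + 3 + 8 = 80 cards and still no suit has 12.
By pigeonhole, one more card lands in a suit already at 11, so 81 draws are enough and 80 are not.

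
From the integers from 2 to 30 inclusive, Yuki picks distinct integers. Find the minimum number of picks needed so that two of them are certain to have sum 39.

Two chosen integers sum to 39 exactly when both halves of some pair {x, 39−x} with 9 ≤ x ≤ 39−x ≤ 30 are chosen — 11 such pairs.
The remaining 7 elements (those with no distinct partner in range) can never complete a 39-sum, so the worst case takes all of them and one from each pair: 7 + 11 = 18.
By pigeonhole, the 19th integer has to be the second member of some pair, so 18 + 1 = 19.

19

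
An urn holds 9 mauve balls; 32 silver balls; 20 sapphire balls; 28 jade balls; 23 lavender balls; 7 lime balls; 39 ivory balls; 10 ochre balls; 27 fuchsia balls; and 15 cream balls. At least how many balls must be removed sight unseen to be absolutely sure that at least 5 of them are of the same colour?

An adversary could hand out at most 4 balls per colour: 4 + 4 + 4 + 4 + 4 + 4 + 4 + 4 + 4 + 4 = 40 balls and still no colour has 5.
One more ball lands in a colour already at 4, so 41 draws are enough and 40 are not.

41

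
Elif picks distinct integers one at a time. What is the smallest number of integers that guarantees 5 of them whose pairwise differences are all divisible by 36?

145

Integers whose pairwise differences are multiples of 36 are exactly those sharing a remainder mod 36. The 36 residue classes mod 36 are the pigeonholes.
With 144 integers one could put 4 in each residue class and have no class reach 5.
The 145th integer pushes some class to 5, so 36·4 + 1 = 145.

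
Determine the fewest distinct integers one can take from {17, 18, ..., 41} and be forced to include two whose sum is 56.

15

A set avoiding the sum 56 can contain at most one of each pair {x, 56−x}, plus the 3 elements whose complement lies outside the range or equal to its own complement.
The integers 28, …, 41 (14 of them) are such a set: any two sum to at least 28+29 = 57 > 56.
By the pigeonhole principle, any 15th integer completes one of the 11 pairs, so 15 choices force a sum of 56.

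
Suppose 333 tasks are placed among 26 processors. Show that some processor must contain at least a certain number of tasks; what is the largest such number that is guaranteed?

By pigeonhole, the 26 processors are the holes and the 333 tasks are the pigeons.
If every processor held at most 12 tasks, the total would be at most 26 × 12 = 312, which is less than 333.
So some processor holds at least ⌈333/26⌉ = 13 tasks.

13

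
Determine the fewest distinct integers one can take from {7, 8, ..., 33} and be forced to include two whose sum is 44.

A set avoiding the sum 44 can contain at most one of each pair {x, 44−x}, plus the 5 elements whose complement lies outside the range or equal to its own complement.
The integers 7, …, 22 (16 of them) are such a set: any two sum to at least 7+8 = 15 and at most 21+22 = 43 < 44.
Any 17th integer completes one of the 11 pairs, so 17 choices force a sum of 44.

17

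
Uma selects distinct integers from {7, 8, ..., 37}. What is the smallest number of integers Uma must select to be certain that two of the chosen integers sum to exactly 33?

22

Group the elements by complementary pair {x, 33−x}: {7,26}, {8,25}, {9,24}, …, giving 10 two-element pairs and 11 integers whose partner 33−x falls outside [7,37].
Treating each of those 21 groups as a pigeonhole, one can pick one integer per group — 21 integers — with no two summing to 33.
The 22nd integer lands in an occupied pair, forcing a sum of 33.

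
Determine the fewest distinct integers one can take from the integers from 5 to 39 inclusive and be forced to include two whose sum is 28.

Group the elements by complementary pair {x, 28−x}: {5,23}, {6,22}, {7,21}, …, giving 9 two-element pairs; the single value 14 (it cannot pair with itself since the integers are distinct); and 16 integers whose partner 28−x falls outside [5,39].
Pigeonhole: treating each of those 26 groups as a pigeonhole, one can pick one integer per group — 26 integers — with no two summing to 28.
The 27th integer lands in an occupied pair, forcing a sum of 28.

27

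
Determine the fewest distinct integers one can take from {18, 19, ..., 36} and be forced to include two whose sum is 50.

13

A set avoiding the sum 50 can contain at most one of each pair {x, 50−x}, plus the 5 elements whose complement lies outside the range or equal to its own complement.
The integers 25, …, 36 (12 of them) are such a set: any two sum to at least 25+26 = 51 > 50.
Any 13th integer completes one of the 7 pairs, so 13 choices force a sum of 50.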